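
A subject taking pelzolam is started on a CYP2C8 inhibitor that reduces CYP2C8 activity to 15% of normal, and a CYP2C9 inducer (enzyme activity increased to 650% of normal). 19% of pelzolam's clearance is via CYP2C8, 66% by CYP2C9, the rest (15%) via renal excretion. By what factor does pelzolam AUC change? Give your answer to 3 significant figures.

0.224

The CYP2C8 pathway (19% of clearance) falls to 0.15× activity: 0.19 × 0.15 = 0.0285.
The CYP2C9 pathway (66% of clearance) rises to 6.5× activity: 0.66 × 6.5 = 4.29.
Non-CYP routes (15%) are unchanged.
Relative clearance = 0.0285 + 4.29 + 0.15 = 4.4685.
AUC ∝ 1/CL: fold-change = 1 / 4.4685 = 0.224.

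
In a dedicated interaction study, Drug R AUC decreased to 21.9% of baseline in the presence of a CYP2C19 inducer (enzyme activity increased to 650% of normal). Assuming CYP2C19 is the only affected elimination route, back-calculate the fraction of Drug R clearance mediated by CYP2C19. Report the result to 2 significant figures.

Call the CYP2C19 fraction fm. After the interaction, CL_new/CL_old = fm × 6.5 + (1 − fm).
AUC ratio = 1 / (new CL fraction), so new CL fraction = 1 / 0.219 = 4.566.
fm × 6.5 + 1 − fm = 4.566  ⇒  fm × (6.5 − 1) = 3.566  ⇒  fm = 0.65.

0.65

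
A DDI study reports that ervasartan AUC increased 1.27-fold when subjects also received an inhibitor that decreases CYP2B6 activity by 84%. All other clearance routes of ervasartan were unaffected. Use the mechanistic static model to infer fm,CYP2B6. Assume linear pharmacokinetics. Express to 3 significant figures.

0.253

CL'/CL = 1 / 1.27 = 0.7874
0.16·fm + (1 − fm) = 0.7874
fm = (0.7874 − 1) / (0.16 − 1) = 0.253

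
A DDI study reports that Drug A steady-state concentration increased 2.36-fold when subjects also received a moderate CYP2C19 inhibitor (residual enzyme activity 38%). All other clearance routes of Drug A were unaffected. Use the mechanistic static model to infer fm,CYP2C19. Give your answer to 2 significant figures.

CL'/CL = 1 / 2.36 = 0.4237
0.38·fm + (1 − fm) = 0.4237
fm = (0.4237 − 1) / (0.38 − 1) = 0.93

0.93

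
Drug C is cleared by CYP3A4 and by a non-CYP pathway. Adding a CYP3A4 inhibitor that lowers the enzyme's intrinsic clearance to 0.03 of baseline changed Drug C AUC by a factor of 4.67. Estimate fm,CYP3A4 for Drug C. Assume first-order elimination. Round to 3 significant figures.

0.810

CL'/CL = 1 / 4.67 = 0.2141
0.03·fm + (1 − fm) = 0.2141
fm = (0.2141 − 1) / (0.03 − 1) = 0.810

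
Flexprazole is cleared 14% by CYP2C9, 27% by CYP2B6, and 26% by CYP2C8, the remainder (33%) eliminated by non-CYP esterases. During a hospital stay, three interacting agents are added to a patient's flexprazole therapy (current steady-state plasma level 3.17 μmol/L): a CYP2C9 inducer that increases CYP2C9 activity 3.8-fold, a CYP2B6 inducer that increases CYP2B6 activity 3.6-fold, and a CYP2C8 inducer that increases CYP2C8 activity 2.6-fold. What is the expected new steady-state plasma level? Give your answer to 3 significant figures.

The CYP2C9 pathway (14% of clearance) increases to 3.8× activity: 0.14 × 3.8 = 0.532.
The CYP2B6 pathway (27% of clearance) increases to 3.6× activity: 0.27 × 3.6 = 0.972.
The CYP2C8 pathway (26% of clearance) increases to 2.6× activity: 0.26 × 2.6 = 0.676.
Non-CYP routes (33%) are unchanged.
Relative clearance = 0.532 + 0.972 + 0.676 + 0.33 = 2.51.
Dividing the baseline by the relative clearance: 3.17 / 2.51 = 1.26 μmol/L.

1.26 μmol/L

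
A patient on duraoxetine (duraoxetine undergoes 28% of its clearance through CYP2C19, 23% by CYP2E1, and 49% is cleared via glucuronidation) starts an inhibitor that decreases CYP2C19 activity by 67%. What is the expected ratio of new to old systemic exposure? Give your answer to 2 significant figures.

The CYP2C19 pathway (28% of clearance) is reduced to 0.33× activity: 0.28 × 0.33 = 0.0924.
CYP2E1 (23%) and the residual 49% are unaffected.
Relative clearance = 0.0924 + 0.23 + 0.49 = 0.8124.
Since systemic exposure ∝ 1/CL, the ratio is 1 / 0.8124 = 1.2.

1.2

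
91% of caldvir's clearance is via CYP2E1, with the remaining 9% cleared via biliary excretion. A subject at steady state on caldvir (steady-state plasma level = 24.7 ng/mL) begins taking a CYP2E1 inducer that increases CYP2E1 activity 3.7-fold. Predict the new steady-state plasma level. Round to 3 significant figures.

7.14 ng/mL

The CYP2E1 pathway (91% of clearance) is boosted to 3.7× activity: 0.91 × 3.7 = 3.367.
Non-CYP routes (9%) are unchanged.
Relative clearance = 3.367 + 0.09 = 3.457.
New steady-state plasma level = baseline ÷ relative clearance = 24.7 / 3.457 = 7.14 ng/mL.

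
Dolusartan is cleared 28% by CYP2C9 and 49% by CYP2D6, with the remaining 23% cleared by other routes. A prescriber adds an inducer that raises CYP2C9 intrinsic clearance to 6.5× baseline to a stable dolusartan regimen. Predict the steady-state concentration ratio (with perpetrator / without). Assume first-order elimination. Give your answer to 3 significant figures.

The CYP2C9 pathway (28% of clearance) is boosted to 6.5× activity: 0.28 × 6.5 = 1.82.
CYP2D6 (49%) and the residual 23% are unaffected.
Relative clearance = 1.82 + 0.49 + 0.23 = 2.54.
Steady-state concentration is inversely proportional to clearance, so the fold-change is 1 / 2.54 = 0.394.

0.394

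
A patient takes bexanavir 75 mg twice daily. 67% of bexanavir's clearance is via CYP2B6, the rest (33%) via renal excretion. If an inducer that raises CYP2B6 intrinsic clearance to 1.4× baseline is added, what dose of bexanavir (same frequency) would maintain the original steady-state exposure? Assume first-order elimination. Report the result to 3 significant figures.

95.1 mg

The CYP2B6 pathway (67% of clearance) rises to 1.4× activity: 0.67 × 1.4 = 0.938.
Non-CYP routes (33%) are unchanged.
CL_new/CL_old = 0.938 + 0.33 = 1.268.
To maintain the same steady-state level, dose must scale with clearance: new dose = 75 × 1.268 = 95.1 mg.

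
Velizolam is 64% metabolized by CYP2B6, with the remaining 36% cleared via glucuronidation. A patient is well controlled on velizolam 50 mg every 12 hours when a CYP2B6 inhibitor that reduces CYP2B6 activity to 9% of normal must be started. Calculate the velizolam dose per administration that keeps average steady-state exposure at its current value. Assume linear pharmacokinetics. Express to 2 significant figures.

21 mg

The CYP2B6 pathway (64% of clearance) is reduced to 0.09× activity: 0.64 × 0.09 = 0.0576.
Non-CYP routes (36%) are unchanged.
New clearance relative to baseline: 0.0576 + 0.36 = 0.4176.
Css,avg = (dose rate)/CL, so holding Css fixed requires dose ∝ CL: 50 × 0.4176 = 21 mg.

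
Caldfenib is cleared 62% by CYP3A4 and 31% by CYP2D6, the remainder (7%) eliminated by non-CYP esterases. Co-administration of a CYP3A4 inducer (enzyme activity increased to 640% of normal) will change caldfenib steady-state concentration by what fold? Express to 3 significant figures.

The CYP3A4 pathway (62% of clearance) rises to 6.4× activity: 0.62 × 6.4 = 3.968.
CYP2D6 (31%) and the residual 7% are unaffected.
CL_new/CL_old = 3.968 + 0.31 + 0.07 = 4.348.
Steady-state concentration ratio = CL_old/CL_new = 1 / 4.348 = 0.230.

0.230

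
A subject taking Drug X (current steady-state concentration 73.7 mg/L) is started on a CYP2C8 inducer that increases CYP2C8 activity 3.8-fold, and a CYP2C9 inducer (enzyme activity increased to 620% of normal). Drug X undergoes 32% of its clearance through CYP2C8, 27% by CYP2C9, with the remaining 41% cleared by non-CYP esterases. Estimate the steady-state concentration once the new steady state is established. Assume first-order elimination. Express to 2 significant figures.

22 mg/L

CYP2C8: 0.32 × 3.8 = 1.216
CYP2C9: 0.27 × 6.2 = 1.674
Other: 0.41 (unchanged)
Relative clearance = 1.216 + 1.674 + 0.41 = 3.3.
Dividing the baseline by the relative clearance: 73.7 / 3.3 = 22 mg/L.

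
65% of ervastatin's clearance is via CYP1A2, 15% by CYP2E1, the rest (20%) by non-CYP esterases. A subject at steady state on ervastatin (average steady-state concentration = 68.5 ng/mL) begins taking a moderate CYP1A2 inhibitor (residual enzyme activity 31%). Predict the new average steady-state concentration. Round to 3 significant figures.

The CYP1A2 pathway (65% of clearance) falls to 0.31× activity: 0.65 × 0.31 = 0.2015.
CYP2E1 (15%) and the residual 20% are unaffected.
CL_new/CL_old = 0.2015 + 0.15 + 0.2 = 0.5515.
With dosing unchanged, average steady-state concentration scales as 1/CL: 68.5 / 0.5515 = 124 ng/mL.

124 ng/mL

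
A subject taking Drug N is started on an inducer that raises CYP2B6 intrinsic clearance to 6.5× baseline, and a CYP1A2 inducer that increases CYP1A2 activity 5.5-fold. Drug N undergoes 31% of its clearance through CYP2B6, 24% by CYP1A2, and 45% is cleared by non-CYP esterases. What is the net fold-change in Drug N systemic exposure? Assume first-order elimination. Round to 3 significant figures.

The CYP2B6 pathway (31% of clearance) rises to 6.5× activity: 0.31 × 6.5 = 2.015.
The CYP1A2 pathway (24% of clearance) rises to 5.5× activity: 0.24 × 5.5 = 1.32.
The remaining 45% of clearance is unaffected.
Relative clearance = 2.015 + 1.32 + 0.45 = 3.785.
Systemic exposure ∝ 1/CL: fold-change = 1 / 3.785 = 0.264.

0.264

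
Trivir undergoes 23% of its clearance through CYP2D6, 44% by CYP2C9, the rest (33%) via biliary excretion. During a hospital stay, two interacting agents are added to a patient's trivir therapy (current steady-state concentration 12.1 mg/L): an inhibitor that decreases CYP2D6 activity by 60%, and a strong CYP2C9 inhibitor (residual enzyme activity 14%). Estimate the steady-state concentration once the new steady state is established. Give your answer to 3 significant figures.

25.0 mg/L

CYP2D6: 0.23 × 0.4 = 0.092
CYP2C9: 0.44 × 0.14 = 0.0616
Other: 0.33 (unchanged)
Relative clearance = 0.092 + 0.0616 + 0.33 = 0.4836.
New steady-state concentration = 12.1 / 0.4836 = 25.0 mg/L (concentration scales inversely with clearance).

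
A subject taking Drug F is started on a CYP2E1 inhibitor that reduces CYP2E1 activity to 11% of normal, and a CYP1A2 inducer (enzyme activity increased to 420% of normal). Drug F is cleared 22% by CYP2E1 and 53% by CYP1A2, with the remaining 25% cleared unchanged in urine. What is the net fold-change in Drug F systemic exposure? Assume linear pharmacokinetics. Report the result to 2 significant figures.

CYP2E1: 0.22 × 0.11 = 0.0242
CYP1A2: 0.53 × 4.2 = 2.226
Other: 0.25 (unchanged)
New clearance relative to baseline: 0.0242 + 2.226 + 0.25 = 2.5002.
Net systemic exposure ratio = 1 / 2.5002 = 0.40.

0.40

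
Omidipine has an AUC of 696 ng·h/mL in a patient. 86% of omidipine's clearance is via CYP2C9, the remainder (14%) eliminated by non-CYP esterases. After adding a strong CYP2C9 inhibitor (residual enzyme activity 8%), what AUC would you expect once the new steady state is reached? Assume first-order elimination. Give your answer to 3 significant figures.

CYP2C9: 0.86 × 0.08 = 0.0688
Other: 0.14 (unchanged)
New clearance relative to baseline: 0.0688 + 0.14 = 0.2088.
New AUC = baseline ÷ relative clearance = 696 / 0.2088 = 3.33 × 10³ ng·h/mL.

3.33 × 10³ ng·h/mL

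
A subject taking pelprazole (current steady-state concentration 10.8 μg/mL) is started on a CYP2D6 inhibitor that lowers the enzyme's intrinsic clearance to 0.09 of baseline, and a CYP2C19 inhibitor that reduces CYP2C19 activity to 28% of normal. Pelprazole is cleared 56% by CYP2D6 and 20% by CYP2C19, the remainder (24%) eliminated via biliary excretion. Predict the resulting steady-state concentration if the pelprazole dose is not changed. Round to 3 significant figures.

31.2 μg/mL

CYP2D6: 0.56 × 0.09 = 0.0504
CYP2C19: 0.2 × 0.28 = 0.056
Other: 0.24 (unchanged)
CL_new/CL_old = 0.0504 + 0.056 + 0.24 = 0.3464.
Dividing the baseline by the relative clearance: 10.8 / 0.3464 = 31.2 μg/mL.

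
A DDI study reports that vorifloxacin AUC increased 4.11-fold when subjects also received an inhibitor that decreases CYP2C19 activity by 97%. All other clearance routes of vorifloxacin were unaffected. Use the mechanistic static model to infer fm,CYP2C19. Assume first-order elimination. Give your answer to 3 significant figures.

Let x = fm,CYP2C19. Because AUC ∝ 1/CL, relative clearance fell to 1/4.11 = 0.2433.
Setting x·0.03 + (1 − x) = 0.2433 and solving: x = (0.2433 − 1)/(0.03 − 1) = 0.780.

0.780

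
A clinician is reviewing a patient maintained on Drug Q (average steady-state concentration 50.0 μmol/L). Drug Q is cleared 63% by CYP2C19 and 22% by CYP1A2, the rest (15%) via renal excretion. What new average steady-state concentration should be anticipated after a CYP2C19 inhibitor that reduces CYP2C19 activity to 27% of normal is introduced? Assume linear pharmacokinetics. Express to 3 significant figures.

CYP2C19: 0.63 × 0.27 = 0.1701
CYP1A2: 0.22 (unchanged)
Other: 0.15 (unchanged)
Relative clearance = 0.1701 + 0.22 + 0.15 = 0.5401.
Average steady-state concentration ∝ 1/CL, so new value = 50.0 / 0.5401 = 92.6 μmol/L.

92.6 μmol/L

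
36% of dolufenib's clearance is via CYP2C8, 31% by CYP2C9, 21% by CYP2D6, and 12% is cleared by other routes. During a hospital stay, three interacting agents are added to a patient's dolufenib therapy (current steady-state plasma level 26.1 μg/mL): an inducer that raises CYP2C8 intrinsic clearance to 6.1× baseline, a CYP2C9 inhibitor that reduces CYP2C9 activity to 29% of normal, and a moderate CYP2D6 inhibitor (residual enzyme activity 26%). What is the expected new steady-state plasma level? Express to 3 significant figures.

10.6 μg/mL

The CYP2C8 pathway (36% of clearance) increases to 6.1× activity: 0.36 × 6.1 = 2.196.
The CYP2C9 pathway (31% of clearance) is reduced to 0.29× activity: 0.31 × 0.29 = 0.0899.
The CYP2D6 pathway (21% of clearance) is reduced to 0.26× activity: 0.21 × 0.26 = 0.0546.
The remaining 12% of clearance is unaffected.
New clearance relative to baseline: 2.196 + 0.0899 + 0.0546 + 0.12 = 2.4605.
New steady-state plasma level = 26.1 / 2.4605 = 10.6 μg/mL (concentration scales inversely with clearance).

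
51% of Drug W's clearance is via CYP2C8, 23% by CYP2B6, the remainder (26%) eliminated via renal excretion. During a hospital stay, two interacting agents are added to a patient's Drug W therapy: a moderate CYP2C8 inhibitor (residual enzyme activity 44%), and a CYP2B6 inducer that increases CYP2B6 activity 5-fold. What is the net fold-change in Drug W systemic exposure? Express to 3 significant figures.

The CYP2C8 pathway (51% of clearance) drops to 0.44× activity: 0.51 × 0.44 = 0.2244.
The CYP2B6 pathway (23% of clearance) is boosted to 5× activity: 0.23 × 5 = 1.15.
Non-CYP routes (26%) are unchanged.
New clearance relative to baseline: 0.2244 + 1.15 + 0.26 = 1.6344.
Because systemic exposure varies inversely with clearance, the combined effect is 1 / 1.6344 = 0.612.

0.612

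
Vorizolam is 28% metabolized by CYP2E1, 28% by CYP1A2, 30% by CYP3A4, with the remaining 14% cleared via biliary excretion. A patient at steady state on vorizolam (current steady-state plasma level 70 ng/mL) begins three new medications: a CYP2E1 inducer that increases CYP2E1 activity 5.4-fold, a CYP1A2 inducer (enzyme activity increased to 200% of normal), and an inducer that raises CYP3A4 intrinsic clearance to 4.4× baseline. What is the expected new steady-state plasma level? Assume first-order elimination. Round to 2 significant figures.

The CYP2E1 pathway (28% of clearance) is boosted to 5.4× activity: 0.28 × 5.4 = 1.512.
The CYP1A2 pathway (28% of clearance) is boosted to 2× activity: 0.28 × 2 = 0.56.
The CYP3A4 pathway (30% of clearance) increases to 4.4× activity: 0.3 × 4.4 = 1.32.
Non-CYP routes (14%) are unchanged.
Relative clearance = 1.512 + 0.56 + 1.32 + 0.14 = 3.532.
Dividing the baseline by the relative clearance: 70 / 3.532 = 20 ng/mL.

20 ng/mL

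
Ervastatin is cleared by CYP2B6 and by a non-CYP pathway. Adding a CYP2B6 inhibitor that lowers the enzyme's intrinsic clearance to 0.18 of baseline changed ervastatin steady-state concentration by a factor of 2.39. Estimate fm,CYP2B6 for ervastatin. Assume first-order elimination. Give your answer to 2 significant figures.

Let fm be the CYP2B6 fraction. New clearance relative to baseline = fm × 0.18 + (1 − fm).
Steady-state concentration ratio = 1 / (new CL fraction), so new CL fraction = 1 / 2.39 = 0.4184.
fm × 0.18 + 1 − fm = 0.4184  ⇒  fm × (0.18 − 1) = −0.5816  ⇒  fm = 0.71.

0.71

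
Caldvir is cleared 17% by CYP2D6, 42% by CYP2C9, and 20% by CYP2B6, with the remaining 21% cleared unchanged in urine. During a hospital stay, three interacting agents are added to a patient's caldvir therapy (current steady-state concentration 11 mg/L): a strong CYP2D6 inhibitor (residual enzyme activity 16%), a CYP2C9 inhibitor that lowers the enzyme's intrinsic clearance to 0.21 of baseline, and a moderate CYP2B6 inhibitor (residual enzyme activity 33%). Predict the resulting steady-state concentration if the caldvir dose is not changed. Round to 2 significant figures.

28 mg/L

CYP2D6: 0.17 × 0.16 = 0.0272
CYP2C9: 0.42 × 0.21 = 0.0882
CYP2B6: 0.2 × 0.33 = 0.066
Other: 0.21 (unchanged)
CL_new/CL_old = 0.0272 + 0.0882 + 0.066 + 0.21 = 0.3914.
New steady-state concentration = 11 / 0.3914 = 28 mg/L (concentration scales inversely with clearance).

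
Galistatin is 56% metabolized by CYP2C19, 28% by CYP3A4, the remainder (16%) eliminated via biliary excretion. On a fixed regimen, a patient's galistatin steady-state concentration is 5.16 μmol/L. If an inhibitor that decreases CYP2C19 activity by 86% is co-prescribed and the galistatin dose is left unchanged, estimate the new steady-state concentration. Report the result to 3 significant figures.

9.95 μmol/L

The CYP2C19 pathway (56% of clearance) drops to 0.14× activity: 0.56 × 0.14 = 0.0784.
CYP3A4 (28%) and the residual 16% are unaffected.
New clearance relative to baseline: 0.0784 + 0.28 + 0.16 = 0.5184.
With dosing unchanged, steady-state concentration scales as 1/CL: 5.16 / 0.5184 = 9.95 μmol/L.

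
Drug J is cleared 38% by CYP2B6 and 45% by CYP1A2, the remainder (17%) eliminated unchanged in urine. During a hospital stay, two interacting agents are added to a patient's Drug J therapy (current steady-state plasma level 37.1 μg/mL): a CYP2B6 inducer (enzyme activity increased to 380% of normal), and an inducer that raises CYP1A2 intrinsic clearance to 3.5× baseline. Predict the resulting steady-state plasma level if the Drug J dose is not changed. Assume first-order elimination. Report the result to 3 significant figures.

The CYP2B6 pathway (38% of clearance) increases to 3.8× activity: 0.38 × 3.8 = 1.444.
The CYP1A2 pathway (45% of clearance) is boosted to 3.5× activity: 0.45 × 3.5 = 1.575.
The remaining 17% of clearance is unaffected.
CL_new/CL_old = 1.444 + 1.575 + 0.17 = 3.189.
Dividing the baseline by the relative clearance: 37.1 / 3.189 = 11.6 μg/mL.

11.6 μg/mL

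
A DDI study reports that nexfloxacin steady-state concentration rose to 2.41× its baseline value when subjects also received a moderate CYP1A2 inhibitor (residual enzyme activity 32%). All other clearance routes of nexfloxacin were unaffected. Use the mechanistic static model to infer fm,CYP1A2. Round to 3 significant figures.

Call the CYP1A2 fraction fm. After the interaction, CL_new/CL_old = fm × 0.32 + (1 − fm).
Steady-state concentration ratio = 1 / (new CL fraction), so new CL fraction = 1 / 2.41 = 0.4149.
fm × 0.32 + 1 − fm = 0.4149  ⇒  fm × (0.32 − 1) = −0.5851  ⇒  fm = 0.860.

0.860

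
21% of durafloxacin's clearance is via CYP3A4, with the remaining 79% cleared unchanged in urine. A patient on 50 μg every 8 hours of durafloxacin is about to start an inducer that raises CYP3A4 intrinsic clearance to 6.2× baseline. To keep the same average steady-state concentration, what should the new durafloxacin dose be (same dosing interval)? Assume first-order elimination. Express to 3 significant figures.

The CYP3A4 pathway (21% of clearance) is boosted to 6.2× activity: 0.21 × 6.2 = 1.302.
Non-CYP routes (79%) are unchanged.
Relative clearance = 1.302 + 0.79 = 2.092.
Css,avg = (dose rate)/CL, so holding Css fixed requires dose ∝ CL: 50 × 2.092 = 105 μg.

105 μg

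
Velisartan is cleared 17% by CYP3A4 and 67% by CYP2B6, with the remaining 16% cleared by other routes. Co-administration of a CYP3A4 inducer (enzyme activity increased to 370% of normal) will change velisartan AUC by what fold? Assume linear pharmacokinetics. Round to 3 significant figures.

0.685

The CYP3A4 pathway (17% of clearance) increases to 3.7× activity: 0.17 × 3.7 = 0.629.
CYP2B6 (67%) and the residual 16% are unaffected.
Relative clearance = 0.629 + 0.67 + 0.16 = 1.459.
AUC is inversely proportional to clearance, so the fold-change is 1 / 1.459 = 0.685.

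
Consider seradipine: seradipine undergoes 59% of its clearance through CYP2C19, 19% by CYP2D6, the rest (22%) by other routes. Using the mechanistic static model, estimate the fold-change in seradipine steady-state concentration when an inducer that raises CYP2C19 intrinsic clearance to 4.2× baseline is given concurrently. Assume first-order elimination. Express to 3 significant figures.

CYP2C19: 0.59 × 4.2 = 2.478
CYP2D6: 0.19 (unchanged)
Other: 0.22 (unchanged)
New clearance relative to baseline: 2.478 + 0.19 + 0.22 = 2.888.
Steady-state concentration is inversely proportional to clearance, so the fold-change is 1 / 2.888 = 0.346.

0.346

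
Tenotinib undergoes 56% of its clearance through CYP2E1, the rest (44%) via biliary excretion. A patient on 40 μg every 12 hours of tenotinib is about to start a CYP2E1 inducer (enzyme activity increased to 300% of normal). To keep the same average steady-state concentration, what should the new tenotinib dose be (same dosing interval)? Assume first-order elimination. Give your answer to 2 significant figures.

85 μg

The CYP2E1 pathway (56% of clearance) rises to 3× activity: 0.56 × 3 = 1.68.
The remaining 44% of clearance is unaffected.
New clearance relative to baseline: 1.68 + 0.44 = 2.12.
To maintain the same steady-state level, dose must scale with clearance: new dose = 40 × 2.12 = 85 μg.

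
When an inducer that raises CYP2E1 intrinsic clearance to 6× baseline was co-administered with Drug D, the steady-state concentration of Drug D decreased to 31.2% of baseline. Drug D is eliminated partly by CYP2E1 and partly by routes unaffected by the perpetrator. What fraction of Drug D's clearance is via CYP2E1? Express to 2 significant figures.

Let fm be the CYP2E1 fraction. New clearance relative to baseline = fm × 6 + (1 − fm).
Steady-state concentration ratio = 1 / (new CL fraction), so new CL fraction = 1 / 0.312 = 3.205.
fm × 6 + 1 − fm = 3.205  ⇒  fm × (6 − 1) = 2.205  ⇒  fm = 0.44.

0.44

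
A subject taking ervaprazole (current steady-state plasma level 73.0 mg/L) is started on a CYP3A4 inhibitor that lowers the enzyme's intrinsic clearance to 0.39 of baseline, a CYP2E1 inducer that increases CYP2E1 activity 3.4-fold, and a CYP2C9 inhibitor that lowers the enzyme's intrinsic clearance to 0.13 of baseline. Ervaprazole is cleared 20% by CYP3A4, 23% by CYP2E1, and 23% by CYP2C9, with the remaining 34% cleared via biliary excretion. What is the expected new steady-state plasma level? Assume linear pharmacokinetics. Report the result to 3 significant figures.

The CYP3A4 pathway (20% of clearance) drops to 0.39× activity: 0.2 × 0.39 = 0.078.
The CYP2E1 pathway (23% of clearance) increases to 3.4× activity: 0.23 × 3.4 = 0.782.
The CYP2C9 pathway (23% of clearance) drops to 0.13× activity: 0.23 × 0.13 = 0.0299.
The remaining 34% of clearance is unaffected.
Relative clearance = 0.078 + 0.782 + 0.0299 + 0.34 = 1.2299.
New steady-state plasma level = 73.0 / 1.2299 = 59.4 mg/L (concentration scales inversely with clearance).

59.4 mg/L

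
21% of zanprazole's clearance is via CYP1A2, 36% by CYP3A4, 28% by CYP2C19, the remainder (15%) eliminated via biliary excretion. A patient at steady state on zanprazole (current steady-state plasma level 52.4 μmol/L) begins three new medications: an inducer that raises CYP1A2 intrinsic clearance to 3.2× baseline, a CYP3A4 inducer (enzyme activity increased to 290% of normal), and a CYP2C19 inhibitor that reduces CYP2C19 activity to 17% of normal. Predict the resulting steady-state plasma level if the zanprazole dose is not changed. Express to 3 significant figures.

27.4 μmol/L

CYP1A2: 0.21 × 3.2 = 0.672
CYP3A4: 0.36 × 2.9 = 1.044
CYP2C19: 0.28 × 0.17 = 0.0476
Other: 0.15 (unchanged)
Relative clearance = 0.672 + 1.044 + 0.0476 + 0.15 = 1.9136.
Steady-state plasma level ∝ 1/CL: new value = 52.4 / 1.9136 = 27.4 μmol/L.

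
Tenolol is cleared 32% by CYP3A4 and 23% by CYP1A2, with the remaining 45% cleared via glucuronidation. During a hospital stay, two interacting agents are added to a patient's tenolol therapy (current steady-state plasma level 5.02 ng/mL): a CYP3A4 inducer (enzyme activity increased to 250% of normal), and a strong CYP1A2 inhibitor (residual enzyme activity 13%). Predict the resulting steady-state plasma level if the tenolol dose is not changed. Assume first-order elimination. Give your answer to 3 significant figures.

3.92 ng/mL

The CYP3A4 pathway (32% of clearance) rises to 2.5× activity: 0.32 × 2.5 = 0.8.
The CYP1A2 pathway (23% of clearance) falls to 0.13× activity: 0.23 × 0.13 = 0.0299.
The remaining 45% of clearance is unaffected.
Relative clearance = 0.8 + 0.0299 + 0.45 = 1.2799.
Dividing the baseline by the relative clearance: 5.02 / 1.2799 = 3.92 ng/mL.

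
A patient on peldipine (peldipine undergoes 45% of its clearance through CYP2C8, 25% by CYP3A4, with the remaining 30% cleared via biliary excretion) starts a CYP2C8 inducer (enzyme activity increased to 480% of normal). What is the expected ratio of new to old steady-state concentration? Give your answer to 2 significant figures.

The CYP2C8 pathway (45% of clearance) increases to 4.8× activity: 0.45 × 4.8 = 2.16.
CYP3A4 (25%) and the residual 30% are unaffected.
Relative clearance = 2.16 + 0.25 + 0.3 = 2.71.
Steady-state concentration ratio = CL_old/CL_new = 1 / 2.71 = 0.37.

0.37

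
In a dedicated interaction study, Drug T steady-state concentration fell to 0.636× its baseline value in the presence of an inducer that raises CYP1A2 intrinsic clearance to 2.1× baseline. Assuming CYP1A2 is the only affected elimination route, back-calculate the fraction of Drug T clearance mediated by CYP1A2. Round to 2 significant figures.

Call the CYP1A2 fraction fm. After the interaction, CL_new/CL_old = fm × 2.1 + (1 − fm).
Steady-state concentration ratio = 1 / (new CL fraction), so new CL fraction = 1 / 0.636 = 1.572.
fm × 2.1 + 1 − fm = 1.572  ⇒  fm × (2.1 − 1) = 0.5723  ⇒  fm = 0.52.

0.52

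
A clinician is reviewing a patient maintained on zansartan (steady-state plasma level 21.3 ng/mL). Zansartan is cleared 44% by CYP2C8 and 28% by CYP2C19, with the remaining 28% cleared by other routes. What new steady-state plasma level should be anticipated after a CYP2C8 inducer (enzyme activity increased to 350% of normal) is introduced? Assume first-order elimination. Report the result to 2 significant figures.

CYP2C8: 0.44 × 3.5 = 1.54
CYP2C19: 0.28 (unchanged)
Other: 0.28 (unchanged)
Relative clearance = 1.54 + 0.28 + 0.28 = 2.1.
With dosing unchanged, steady-state plasma level scales as 1/CL: 21.3 / 2.1 = 10 ng/mL.

10 ng/mL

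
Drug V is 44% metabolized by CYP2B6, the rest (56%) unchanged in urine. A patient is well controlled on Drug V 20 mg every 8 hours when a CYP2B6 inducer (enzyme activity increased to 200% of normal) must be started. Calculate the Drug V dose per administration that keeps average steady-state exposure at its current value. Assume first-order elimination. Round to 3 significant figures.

28.8 mg

CYP2B6: 0.44 × 2 = 0.88
Other: 0.56 (unchanged)
Relative clearance = 0.88 + 0.56 = 1.44.
Css,avg = (dose rate)/CL, so holding Css fixed requires dose ∝ CL: 20 × 1.44 = 28.8 mg.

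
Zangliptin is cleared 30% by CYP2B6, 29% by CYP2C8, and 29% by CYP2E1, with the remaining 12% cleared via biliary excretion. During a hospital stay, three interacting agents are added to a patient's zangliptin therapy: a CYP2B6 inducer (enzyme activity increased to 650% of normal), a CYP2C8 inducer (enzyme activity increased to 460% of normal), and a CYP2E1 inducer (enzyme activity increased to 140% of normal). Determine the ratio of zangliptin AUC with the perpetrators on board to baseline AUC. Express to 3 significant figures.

0.262

The CYP2B6 pathway (30% of clearance) increases to 6.5× activity: 0.3 × 6.5 = 1.95.
The CYP2C8 pathway (29% of clearance) is boosted to 4.6× activity: 0.29 × 4.6 = 1.334.
The CYP2E1 pathway (29% of clearance) is boosted to 1.4× activity: 0.29 × 1.4 = 0.406.
The remaining 12% of clearance is unaffected.
New clearance relative to baseline: 1.95 + 1.334 + 0.406 + 0.12 = 3.81.
AUC ∝ 1/CL: fold-change = 1 / 3.81 = 0.262.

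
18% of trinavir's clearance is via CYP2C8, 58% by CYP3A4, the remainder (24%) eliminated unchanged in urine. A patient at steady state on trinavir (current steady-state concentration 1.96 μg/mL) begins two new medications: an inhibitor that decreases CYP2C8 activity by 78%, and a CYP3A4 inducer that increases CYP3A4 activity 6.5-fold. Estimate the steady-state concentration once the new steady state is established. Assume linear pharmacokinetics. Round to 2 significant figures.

0.48 μg/mL

CYP2C8: 0.18 × 0.22 = 0.0396
CYP3A4: 0.58 × 6.5 = 3.77
Other: 0.24 (unchanged)
New clearance relative to baseline: 0.0396 + 3.77 + 0.24 = 4.0496.
Dividing the baseline by the relative clearance: 1.96 / 4.0496 = 0.48 μg/mL.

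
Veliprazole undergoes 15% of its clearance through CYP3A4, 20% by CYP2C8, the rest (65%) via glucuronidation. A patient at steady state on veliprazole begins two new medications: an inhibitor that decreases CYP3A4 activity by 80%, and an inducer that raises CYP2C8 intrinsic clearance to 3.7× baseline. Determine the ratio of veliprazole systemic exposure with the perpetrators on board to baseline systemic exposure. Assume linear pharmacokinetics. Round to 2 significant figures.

The CYP3A4 pathway (15% of clearance) is reduced to 0.2× activity: 0.15 × 0.2 = 0.03.
The CYP2C8 pathway (20% of clearance) increases to 3.7× activity: 0.2 × 3.7 = 0.74.
The remaining 65% of clearance is unaffected.
New clearance relative to baseline: 0.03 + 0.74 + 0.65 = 1.42.
Net systemic exposure ratio = 1 / 1.42 = 0.70.

0.70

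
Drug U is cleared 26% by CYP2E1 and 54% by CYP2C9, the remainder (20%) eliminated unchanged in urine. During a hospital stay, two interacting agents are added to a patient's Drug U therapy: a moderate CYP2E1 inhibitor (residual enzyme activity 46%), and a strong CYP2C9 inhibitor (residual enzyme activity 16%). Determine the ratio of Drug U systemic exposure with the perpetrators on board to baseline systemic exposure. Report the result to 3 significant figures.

2.46

CYP2E1: 0.26 × 0.46 = 0.1196
CYP2C9: 0.54 × 0.16 = 0.0864
Other: 0.2 (unchanged)
CL_new/CL_old = 0.1196 + 0.0864 + 0.2 = 0.406.
Net systemic exposure ratio = 1 / 0.406 = 2.46.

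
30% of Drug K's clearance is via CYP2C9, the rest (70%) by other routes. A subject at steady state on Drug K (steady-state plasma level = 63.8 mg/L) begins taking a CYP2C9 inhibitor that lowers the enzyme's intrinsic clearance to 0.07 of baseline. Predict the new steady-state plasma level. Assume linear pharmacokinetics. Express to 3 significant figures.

CYP2C9: 0.3 × 0.07 = 0.021
Other: 0.7 (unchanged)
New clearance relative to baseline: 0.021 + 0.7 = 0.721.
Steady-state plasma level ∝ 1/CL, so new value = 63.8 / 0.721 = 88.5 mg/L.

88.5 mg/L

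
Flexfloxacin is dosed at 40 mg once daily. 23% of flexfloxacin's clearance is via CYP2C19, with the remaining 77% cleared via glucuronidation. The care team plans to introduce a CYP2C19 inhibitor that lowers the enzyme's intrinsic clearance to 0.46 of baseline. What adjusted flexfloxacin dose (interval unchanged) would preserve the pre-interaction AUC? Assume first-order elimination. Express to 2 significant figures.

35 mg

The CYP2C19 pathway (23% of clearance) is reduced to 0.46× activity: 0.23 × 0.46 = 0.1058.
Non-CYP routes (77%) are unchanged.
CL_new/CL_old = 0.1058 + 0.77 = 0.8758.
To maintain the same steady-state level, dose must scale with clearance: new dose = 40 × 0.8758 = 35 mg.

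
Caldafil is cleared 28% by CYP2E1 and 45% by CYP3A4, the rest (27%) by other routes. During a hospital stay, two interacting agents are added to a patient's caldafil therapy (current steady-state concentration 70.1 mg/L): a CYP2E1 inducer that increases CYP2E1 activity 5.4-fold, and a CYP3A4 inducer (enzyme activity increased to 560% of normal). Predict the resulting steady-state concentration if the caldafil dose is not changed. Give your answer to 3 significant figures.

CYP2E1: 0.28 × 5.4 = 1.512
CYP3A4: 0.45 × 5.6 = 2.52
Other: 0.27 (unchanged)
CL_new/CL_old = 1.512 + 2.52 + 0.27 = 4.302.
Steady-state concentration ∝ 1/CL: new value = 70.1 / 4.302 = 16.3 mg/L.

16.3 mg/L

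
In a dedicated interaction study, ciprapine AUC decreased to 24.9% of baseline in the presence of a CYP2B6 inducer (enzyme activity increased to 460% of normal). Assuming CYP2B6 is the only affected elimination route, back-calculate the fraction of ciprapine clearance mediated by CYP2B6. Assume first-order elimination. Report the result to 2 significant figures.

Let x = fm,CYP2B6. Because AUC ∝ 1/CL, relative clearance rose to 1/0.249 = 4.016.
Setting x·4.6 + (1 − x) = 4.016 and solving: x = (4.016 − 1)/(4.6 − 1) = 0.84.

0.84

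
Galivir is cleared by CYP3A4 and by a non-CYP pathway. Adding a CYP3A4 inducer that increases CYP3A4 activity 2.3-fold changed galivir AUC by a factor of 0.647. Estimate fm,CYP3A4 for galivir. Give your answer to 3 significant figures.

0.420

CL'/CL = 1 / 0.647 = 1.546
2.3·fm + (1 − fm) = 1.546
fm = (1.546 − 1) / (2.3 − 1) = 0.420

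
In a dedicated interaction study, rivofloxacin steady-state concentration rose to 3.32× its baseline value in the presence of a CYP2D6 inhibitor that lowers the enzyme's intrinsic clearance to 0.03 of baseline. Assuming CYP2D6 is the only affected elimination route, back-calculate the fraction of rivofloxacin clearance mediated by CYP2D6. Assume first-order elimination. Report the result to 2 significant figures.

Let x = fm,CYP2D6. Because steady-state concentration ∝ 1/CL, relative clearance fell to 1/3.32 = 0.3012.
Only the CYP2D6 route changed, so 0.3012 = x·0.03 + (1 − x), giving x = 0.72.

0.72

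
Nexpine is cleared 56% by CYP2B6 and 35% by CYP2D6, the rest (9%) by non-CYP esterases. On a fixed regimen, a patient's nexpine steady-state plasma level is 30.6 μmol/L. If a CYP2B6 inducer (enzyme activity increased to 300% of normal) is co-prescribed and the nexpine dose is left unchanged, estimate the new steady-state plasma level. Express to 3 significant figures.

14.4 μmol/L

CYP2B6: 0.56 × 3 = 1.68
CYP2D6: 0.35 (unchanged)
Other: 0.09 (unchanged)
New clearance relative to baseline: 1.68 + 0.35 + 0.09 = 2.12.
Steady-state plasma level ∝ 1/CL, so new value = 30.6 / 2.12 = 14.4 μmol/L.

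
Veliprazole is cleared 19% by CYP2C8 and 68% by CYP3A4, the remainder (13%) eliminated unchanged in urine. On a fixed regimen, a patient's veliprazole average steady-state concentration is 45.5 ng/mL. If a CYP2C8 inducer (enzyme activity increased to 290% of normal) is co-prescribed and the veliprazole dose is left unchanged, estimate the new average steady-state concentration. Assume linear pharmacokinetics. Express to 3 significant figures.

The CYP2C8 pathway (19% of clearance) is boosted to 2.9× activity: 0.19 × 2.9 = 0.551.
CYP3A4 (68%) and the residual 13% are unaffected.
CL_new/CL_old = 0.551 + 0.68 + 0.13 = 1.361.
With dosing unchanged, average steady-state concentration scales as 1/CL: 45.5 / 1.361 = 33.4 ng/mL.

33.4 ng/mL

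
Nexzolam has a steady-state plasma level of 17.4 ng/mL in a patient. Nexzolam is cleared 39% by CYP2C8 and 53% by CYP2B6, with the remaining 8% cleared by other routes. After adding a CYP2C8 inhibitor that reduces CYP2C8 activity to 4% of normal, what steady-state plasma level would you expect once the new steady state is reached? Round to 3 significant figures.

27.8 ng/mL

The CYP2C8 pathway (39% of clearance) is reduced to 0.04× activity: 0.39 × 0.04 = 0.0156.
CYP2B6 (53%) and the residual 8% are unaffected.
Relative clearance = 0.0156 + 0.53 + 0.08 = 0.6256.
With dosing unchanged, steady-state plasma level scales as 1/CL: 17.4 / 0.6256 = 27.8 ng/mL.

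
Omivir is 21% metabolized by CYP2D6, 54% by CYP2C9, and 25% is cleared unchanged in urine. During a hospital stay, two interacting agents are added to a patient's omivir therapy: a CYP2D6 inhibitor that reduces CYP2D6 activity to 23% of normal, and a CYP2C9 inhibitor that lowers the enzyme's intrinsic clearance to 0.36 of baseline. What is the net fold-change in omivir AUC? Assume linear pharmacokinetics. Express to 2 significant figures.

CYP2D6: 0.21 × 0.23 = 0.0483
CYP2C9: 0.54 × 0.36 = 0.1944
Other: 0.25 (unchanged)
New clearance relative to baseline: 0.0483 + 0.1944 + 0.25 = 0.4927.
AUC ∝ 1/CL: fold-change = 1 / 0.4927 = 2.0.

2.0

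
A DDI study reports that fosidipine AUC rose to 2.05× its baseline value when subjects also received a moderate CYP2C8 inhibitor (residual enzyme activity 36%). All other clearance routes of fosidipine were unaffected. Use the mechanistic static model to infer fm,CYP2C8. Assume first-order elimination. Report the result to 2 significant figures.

0.80

CL'/CL = 1 / 2.05 = 0.4878
0.36·fm + (1 − fm) = 0.4878
fm = (0.4878 − 1) / (0.36 − 1) = 0.80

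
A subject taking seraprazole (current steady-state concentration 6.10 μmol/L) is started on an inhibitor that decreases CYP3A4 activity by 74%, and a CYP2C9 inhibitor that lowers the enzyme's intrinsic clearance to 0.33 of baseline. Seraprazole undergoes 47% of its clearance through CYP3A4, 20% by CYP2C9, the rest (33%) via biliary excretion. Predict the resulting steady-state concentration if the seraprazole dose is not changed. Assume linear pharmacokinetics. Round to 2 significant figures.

The CYP3A4 pathway (47% of clearance) drops to 0.26× activity: 0.47 × 0.26 = 0.1222.
The CYP2C9 pathway (20% of clearance) drops to 0.33× activity: 0.2 × 0.33 = 0.066.
The remaining 33% of clearance is unaffected.
Relative clearance = 0.1222 + 0.066 + 0.33 = 0.5182.
Dividing the baseline by the relative clearance: 6.10 / 0.5182 = 12 μmol/L.

12 μmol/L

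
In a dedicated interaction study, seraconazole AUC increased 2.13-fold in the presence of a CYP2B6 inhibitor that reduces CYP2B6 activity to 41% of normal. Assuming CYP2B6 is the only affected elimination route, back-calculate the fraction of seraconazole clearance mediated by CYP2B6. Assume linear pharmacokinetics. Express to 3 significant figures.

0.899

Call the CYP2B6 fraction fm. After the interaction, CL_new/CL_old = fm × 0.41 + (1 − fm).
AUC ratio = 1 / (new CL fraction), so new CL fraction = 1 / 2.13 = 0.4695.
fm × 0.41 + 1 − fm = 0.4695  ⇒  fm × (0.41 − 1) = −0.5305  ⇒  fm = 0.899.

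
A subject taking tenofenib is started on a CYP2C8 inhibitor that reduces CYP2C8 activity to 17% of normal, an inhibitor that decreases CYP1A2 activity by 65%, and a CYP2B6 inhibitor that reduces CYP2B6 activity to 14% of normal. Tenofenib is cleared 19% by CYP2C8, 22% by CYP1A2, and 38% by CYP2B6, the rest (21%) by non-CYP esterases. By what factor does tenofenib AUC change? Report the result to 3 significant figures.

CYP2C8: 0.19 × 0.17 = 0.0323
CYP1A2: 0.22 × 0.35 = 0.077
CYP2B6: 0.38 × 0.14 = 0.0532
Other: 0.21 (unchanged)
Relative clearance = 0.0323 + 0.077 + 0.0532 + 0.21 = 0.3725.
AUC ∝ 1/CL: fold-change = 1 / 0.3725 = 2.68.

2.68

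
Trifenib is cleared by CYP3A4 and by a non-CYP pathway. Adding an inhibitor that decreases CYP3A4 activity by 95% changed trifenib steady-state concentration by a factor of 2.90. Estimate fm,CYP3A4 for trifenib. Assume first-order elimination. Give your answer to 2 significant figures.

0.69

Let fm be the CYP3A4 fraction. New clearance relative to baseline = fm × 0.05 + (1 − fm).
Steady-state concentration ratio = 1 / (new CL fraction), so new CL fraction = 1 / 2.90 = 0.3448.
fm × 0.05 + 1 − fm = 0.3448  ⇒  fm × (0.05 − 1) = −0.6552  ⇒  fm = 0.69.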